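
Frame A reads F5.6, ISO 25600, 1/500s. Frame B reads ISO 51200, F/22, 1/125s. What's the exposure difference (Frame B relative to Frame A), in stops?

1 stop darker

Aperture: f/5.6 → f/8 → f/11 → f/16 → f/22 — 4 stops stopped down (darker).
Shutter speed: 1/500 → 1/250 → 1/125 — 2 stops slower (brighter).
ISO: 25600 → 51200 — 1 stop higher (brighter).
Net: −4 +2 +1 = −1 stop.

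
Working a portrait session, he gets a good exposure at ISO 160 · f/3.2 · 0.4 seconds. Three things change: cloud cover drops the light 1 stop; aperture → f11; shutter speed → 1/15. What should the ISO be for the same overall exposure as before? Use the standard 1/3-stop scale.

Scene light: 1 stop darker.
Aperture: f/3.2 → f/3.5 → f/4 → f/4.5 → f/5 → f/5.6 → f/6.3 → f/7.1 → f/8 → f/9 → f/10 → f/11 — 3 2/3 stops narrower (darker).
Shutter speed: 0.4 → 0.3 → 1/4 → 1/5 → 1/6 → 1/8 → 1/10 → 1/13 → 1/15 — 2 2/3 stops faster (darker).
Net so far: 7 1/3 stops darker. ISO: 160 → 200 → 250 → 320 → 400 → 500 → 640 → 800 → 1000 → 1250 → 1600 → 2000 → 2500 → 3200 → 4000 → 5000 → 6400 → 8000 → 10000 → 12800 → 16000 → 20000 → 25600.

ISO 25600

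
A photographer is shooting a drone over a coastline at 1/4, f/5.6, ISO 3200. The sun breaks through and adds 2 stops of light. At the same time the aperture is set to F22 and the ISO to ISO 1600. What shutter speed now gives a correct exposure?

Scene light: 2 stops brighter.
Aperture: f/5.6 → f/8 → f/11 → f/16 → f/22 — 4 stops smaller aperture (darker).
ISO: 3200 → 1600 — 1 stop dropped (darker).
Net so far: 3 stops darker. Shutter speed: 1/4 → 1/2 → 1 → 2.

2 s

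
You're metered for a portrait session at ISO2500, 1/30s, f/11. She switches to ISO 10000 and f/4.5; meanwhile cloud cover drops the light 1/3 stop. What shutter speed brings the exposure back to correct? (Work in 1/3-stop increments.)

Scene light: 1/3 stop darker.
ISO: 2500 → 3200 → 4000 → 5000 → 6400 → 8000 → 10000 — 2 stops higher (brighter).
Aperture: f/11 → f/10 → f/9 → f/8 → f/7.1 → f/6.3 → f/5.6 → f/5 → f/4.5 — 2 2/3 stops wider (brighter).
Net so far: 4 1/3 stops brighter. Shutter speed: 1/30 → 1/40 → 1/50 → 1/60 → 1/80 → 1/100 → 1/125 → 1/160 → 1/200 → 1/250 → 1/320 → 1/400 → 1/500 → 1/640.

1/640s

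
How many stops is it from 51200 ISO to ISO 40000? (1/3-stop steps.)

1/3 stop

51200 → 40000 — count the steps: 1 third-stops = 1/3 stop.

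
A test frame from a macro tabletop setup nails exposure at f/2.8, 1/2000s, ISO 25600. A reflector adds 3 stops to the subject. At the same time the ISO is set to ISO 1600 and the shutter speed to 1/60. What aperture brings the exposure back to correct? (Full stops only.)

Scene light: 3 stops brighter.
ISO: 25600 → 12800 → 6400 → 3200 → 1600 — 4 stops lower (darker).
Shutter speed: 1/2000 → 1/1000 → 1/500 → 1/250 → 1/125 → 1/60 — 5 stops slower (brighter).
Net so far: 4 stops brighter. Aperture: f/2.8 → f/4 → f/5.6 → f/8 → f/11.

f/11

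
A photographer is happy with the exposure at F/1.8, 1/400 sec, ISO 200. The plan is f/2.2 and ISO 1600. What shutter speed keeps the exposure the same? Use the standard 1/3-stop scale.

1/2000s

Aperture: f/1.8 → f/2 → f/2.2 — 2/3 stop stopped down (darker).
ISO: 200 → 250 → 320 → 400 → 500 → 640 → 800 → 1000 → 1250 → 1600 — 3 stops higher (brighter).
Net change so far: 2 1/3 stops brighter. Offset with the shutter speed: 1/400 → 1/500 → 1/640 → 1/800 → 1/1000 → 1/1250 → 1/1600 → 1/2000.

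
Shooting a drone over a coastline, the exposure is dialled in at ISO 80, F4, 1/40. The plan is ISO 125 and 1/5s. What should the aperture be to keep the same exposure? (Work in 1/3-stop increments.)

f/14

ISO: 80 → 100 → 125 — 2/3 stop higher (brighter).
Shutter speed: 1/40 → 1/30 → 1/25 → 1/20 → 1/15 → 1/13 → 1/10 → 1/8 → 1/6 → 1/5 — 3 stops longer (brighter).
Net change so far: 3 2/3 stops brighter. Offset with the aperture: f/4 → f/4.5 → f/5 → f/5.6 → f/6.3 → f/7.1 → f/8 → f/9 → f/10 → f/11 → f/13 → f/14.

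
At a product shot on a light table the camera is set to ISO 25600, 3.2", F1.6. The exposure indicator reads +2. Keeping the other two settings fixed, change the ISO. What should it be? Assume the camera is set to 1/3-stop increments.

ISO 6400

Overexposed by 2 stops → need 2 stops darker.
ISO: 25600 → 20000 → 16000 → 12800 → 10000 → 8000 → 6400.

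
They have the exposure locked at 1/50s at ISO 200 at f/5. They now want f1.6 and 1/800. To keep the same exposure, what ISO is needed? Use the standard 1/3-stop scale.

ISO 320

Aperture: f/5 → f/4.5 → f/4 → f/3.5 → f/3.2 → f/2.8 → f/2.5 → f/2.2 → f/2 → f/1.8 → f/1.6 — 3 1/3 stops wider (brighter).
Shutter speed: 1/50 → 1/60 → 1/80 → 1/100 → 1/125 → 1/160 → 1/200 → 1/250 → 1/320 → 1/400 → 1/500 → 1/640 → 1/800 — 4 stops faster (darker).
Net change so far: 2/3 stop darker. Offset with the ISO: 200 → 250 → 320.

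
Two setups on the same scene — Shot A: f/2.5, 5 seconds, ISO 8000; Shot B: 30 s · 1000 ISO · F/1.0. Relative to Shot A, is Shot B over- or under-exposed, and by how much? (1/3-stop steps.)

2 1/3 stops brighter

Aperture: f/2.5 → f/2.2 → f/2 → f/1.8 → f/1.6 → f/1.4 → f/1.2 → f/1.1 → f/1.0 — 2 2/3 stops wider (brighter).
Shutter speed: 5 → 6 → 8 → 10 → 13 → 15 → 20 → 25 → 30 — 2 2/3 stops slower (brighter).
ISO: 8000 → 6400 → 5000 → 4000 → 3200 → 2500 → 2000 → 1600 → 1250 → 1000 — 3 stops dropped (darker).
Net: +2 2/3 +2 2/3 −3 = +2 1/3 stops.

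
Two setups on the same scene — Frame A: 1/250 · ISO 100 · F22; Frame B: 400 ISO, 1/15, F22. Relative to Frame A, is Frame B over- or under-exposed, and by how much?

6 stops brighter

Aperture: unchanged.
Shutter speed: 1/250 → 1/125 → 1/60 → 1/30 → 1/15 — 4 stops slower (brighter).
ISO: 100 → 200 → 400 — 2 stops raised (brighter).
Net: +4 +2 = +6 stops.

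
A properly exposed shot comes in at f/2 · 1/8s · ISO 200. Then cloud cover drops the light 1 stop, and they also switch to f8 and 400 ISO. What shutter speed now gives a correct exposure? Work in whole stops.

2 s

Scene light: 1 stop darker.
Aperture: f/2 → f/2.8 → f/4 → f/5.6 → f/8 — 4 stops stopped down (darker).
ISO: 200 → 400 — 1 stop raised (brighter).
Net so far: 4 stops darker. Shutter speed: 1/8 → 1/4 → 1/2 → 1 → 2.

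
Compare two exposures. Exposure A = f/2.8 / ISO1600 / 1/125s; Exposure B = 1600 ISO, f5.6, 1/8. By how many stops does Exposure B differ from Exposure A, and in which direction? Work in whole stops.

Aperture: f/2.8 → f/4 → f/5.6 — 2 stops narrower (darker).
Shutter speed: 1/125 → 1/60 → 1/30 → 1/15 → 1/8 — 4 stops longer (brighter).
ISO: unchanged.
Net: −2 +4 = +2 stops.

2 stops brighter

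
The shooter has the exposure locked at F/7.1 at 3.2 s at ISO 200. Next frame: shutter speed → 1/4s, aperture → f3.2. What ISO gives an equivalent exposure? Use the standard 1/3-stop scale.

Shutter speed: 3.2 → 2.5 → 2 → 1.6 → 1.3 → 1 → 0.8 → 0.6 → 0.5 → 0.4 → 0.3 → 1/4 — 3 2/3 stops shorter (darker).
Aperture: f/7.1 → f/6.3 → f/5.6 → f/5 → f/4.5 → f/4 → f/3.5 → f/3.2 — 2 1/3 stops opened up (brighter).
Net change so far: 1 1/3 stops darker. Offset with the ISO: 200 → 250 → 320 → 400 → 500.

ISO 500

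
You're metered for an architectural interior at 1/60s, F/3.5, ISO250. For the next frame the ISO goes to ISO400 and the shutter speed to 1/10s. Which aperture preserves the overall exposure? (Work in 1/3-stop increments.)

f/11

ISO: 250 → 320 → 400 — 2/3 stop raised (brighter).
Shutter speed: 1/60 → 1/50 → 1/40 → 1/30 → 1/25 → 1/20 → 1/15 → 1/13 → 1/10 — 2 2/3 stops longer (brighter).
Net change so far: 3 1/3 stops brighter. Offset with the aperture: f/3.5 → f/4 → f/4.5 → f/5 → f/5.6 → f/6.3 → f/7.1 → f/8 → f/9 → f/10 → f/11.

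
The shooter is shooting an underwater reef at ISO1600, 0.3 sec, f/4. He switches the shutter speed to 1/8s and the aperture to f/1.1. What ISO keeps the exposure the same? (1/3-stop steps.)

Shutter speed: 0.3 → 1/4 → 1/5 → 1/6 → 1/8 — 1 1/3 stops shorter (darker).
Aperture: f/4 → f/3.5 → f/3.2 → f/2.8 → f/2.5 → f/2.2 → f/2 → f/1.8 → f/1.6 → f/1.4 → f/1.2 → f/1.1 — 3 2/3 stops opened up (brighter).
Net change so far: 2 1/3 stops brighter. Offset with the ISO: 1600 → 1250 → 1000 → 800 → 640 → 500 → 400 → 320.

ISO 320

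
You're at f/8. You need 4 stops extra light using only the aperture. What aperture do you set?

Aperture: f/8 → f/5.6 → f/4 → f/2.8 → f/2 — 4 stops larger aperture (brighter).

f/2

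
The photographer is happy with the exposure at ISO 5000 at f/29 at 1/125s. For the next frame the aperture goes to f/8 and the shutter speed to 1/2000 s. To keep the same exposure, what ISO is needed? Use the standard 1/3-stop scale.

ISO 6400

Aperture: f/29 → f/25 → f/22 → f/20 → f/18 → f/16 → f/14 → f/13 → f/11 → f/10 → f/9 → f/8 — 3 2/3 stops wider (brighter).
Shutter speed: 1/125 → 1/160 → 1/200 → 1/250 → 1/320 → 1/400 → 1/500 → 1/640 → 1/800 → 1/1000 → 1/1250 → 1/1600 → 1/2000 — 4 stops faster (darker).
Net change so far: 1/3 stop darker. Offset with the ISO: 5000 → 6400.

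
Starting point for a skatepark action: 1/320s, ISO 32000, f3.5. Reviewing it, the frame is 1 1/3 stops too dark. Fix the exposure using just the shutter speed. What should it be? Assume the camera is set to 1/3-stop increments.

Underexposed by 1 1/3 stops → need 1 1/3 stops brighter.
Shutter speed: 1/320 → 1/250 → 1/200 → 1/160 → 1/125.

1/125s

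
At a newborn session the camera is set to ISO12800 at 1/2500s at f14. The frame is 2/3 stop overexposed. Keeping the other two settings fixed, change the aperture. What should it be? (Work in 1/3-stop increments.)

Overexposed by 2/3 stop → need 2/3 stop darker.
Aperture: f/14 → f/16 → f/18.

f/18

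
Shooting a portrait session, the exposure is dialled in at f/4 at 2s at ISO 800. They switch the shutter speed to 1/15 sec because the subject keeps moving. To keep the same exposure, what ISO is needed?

ISO 25600

Shutter speed: 2 → 1 → 1/2 → 1/4 → 1/8 → 1/15 — 5 stops shorter (darker).
Need 5 stops brighter from the ISO: 800 → 1600 → 3200 → 6400 → 12800 → 25600.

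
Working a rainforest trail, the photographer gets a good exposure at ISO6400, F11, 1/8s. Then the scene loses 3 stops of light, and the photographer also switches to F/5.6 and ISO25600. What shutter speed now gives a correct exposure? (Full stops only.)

1/15s

Scene light: 3 stops darker.
Aperture: f/11 → f/8 → f/5.6 — 2 stops opened up (brighter).
ISO: 6400 → 12800 → 25600 — 2 stops raised (brighter).
Net so far: 1 stop brighter. Shutter speed: 1/8 → 1/15.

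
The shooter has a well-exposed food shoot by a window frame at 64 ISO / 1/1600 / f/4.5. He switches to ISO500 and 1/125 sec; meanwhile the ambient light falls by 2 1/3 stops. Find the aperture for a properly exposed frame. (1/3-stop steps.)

Scene light: 2 1/3 stops darker.
ISO: 64 → 80 → 100 → 125 → 160 → 200 → 250 → 320 → 400 → 500 — 3 stops higher (brighter).
Shutter speed: 1/1600 → 1/1250 → 1/1000 → 1/800 → 1/640 → 1/500 → 1/400 → 1/320 → 1/250 → 1/200 → 1/160 → 1/125 — 3 2/3 stops longer (brighter).
Net so far: 4 1/3 stops brighter. Aperture: f/4.5 → f/5 → f/5.6 → f/6.3 → f/7.1 → f/8 → f/9 → f/10 → f/11 → f/13 → f/14 → f/16 → f/18 → f/20.

f/20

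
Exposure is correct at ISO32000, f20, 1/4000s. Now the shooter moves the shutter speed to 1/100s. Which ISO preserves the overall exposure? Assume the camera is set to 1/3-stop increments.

ISO 800

Shutter speed: 1/4000 → 1/3200 → 1/2500 → 1/2000 → 1/1600 → 1/1250 → 1/1000 → 1/800 → 1/640 → 1/500 → 1/400 → 1/320 → 1/250 → 1/200 → 1/160 → 1/125 → 1/100 — 5 1/3 stops slower (brighter).
Need 5 1/3 stops darker from the ISO: 32000 → 25600 → 20000 → 16000 → 12800 → 10000 → 8000 → 6400 → 5000 → 4000 → 3200 → 2500 → 2000 → 1600 → 1250 → 1000 → 800.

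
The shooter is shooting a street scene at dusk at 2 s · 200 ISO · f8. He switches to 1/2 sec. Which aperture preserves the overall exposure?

Shutter speed: 2 → 1 → 1/2 — 2 stops shorter (darker).
Need 2 stops brighter from the aperture: f/8 → f/5.6 → f/4.

f/4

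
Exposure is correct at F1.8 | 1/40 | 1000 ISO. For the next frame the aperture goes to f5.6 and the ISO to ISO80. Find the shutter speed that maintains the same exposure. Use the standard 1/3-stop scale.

Aperture: f/1.8 → f/2 → f/2.2 → f/2.5 → f/2.8 → f/3.2 → f/3.5 → f/4 → f/4.5 → f/5 → f/5.6 — 3 1/3 stops narrower (darker).
ISO: 1000 → 800 → 640 → 500 → 400 → 320 → 250 → 200 → 160 → 125 → 100 → 80 — 3 2/3 stops lower (darker).
Net change so far: 7 stops darker. Offset with the shutter speed: 1/40 → 1/30 → 1/25 → 1/20 → 1/15 → 1/13 → 1/10 → 1/8 → 1/6 → 1/5 → 1/4 → 0.3 → 0.4 → 0.5 → 0.6 → 0.8 → 1 → 1.3 → 1.6 → 2 → 2.5 → 3.2.

3.2 s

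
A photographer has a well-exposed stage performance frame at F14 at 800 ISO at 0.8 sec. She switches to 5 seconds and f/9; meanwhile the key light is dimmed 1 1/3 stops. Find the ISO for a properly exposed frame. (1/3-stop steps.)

Scene light: 1 1/3 stops darker.
Shutter speed: 0.8 → 1 → 1.3 → 1.6 → 2 → 2.5 → 3.2 → 4 → 5 — 2 2/3 stops longer (brighter).
Aperture: f/14 → f/13 → f/11 → f/10 → f/9 — 1 1/3 stops wider (brighter).
Net so far: 2 2/3 stops brighter. ISO: 800 → 640 → 500 → 400 → 320 → 250 → 200 → 160 → 125.

ISO 125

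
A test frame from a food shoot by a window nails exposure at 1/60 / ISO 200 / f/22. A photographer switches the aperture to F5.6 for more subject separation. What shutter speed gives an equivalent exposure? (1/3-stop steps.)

1/1000s

Aperture: f/22 → f/20 → f/18 → f/16 → f/14 → f/13 → f/11 → f/10 → f/9 → f/8 → f/7.1 → f/6.3 → f/5.6 — 4 stops opened up (brighter).
Need 4 stops darker from the shutter speed: 1/60 → 1/80 → 1/100 → 1/125 → 1/160 → 1/200 → 1/250 → 1/320 → 1/400 → 1/500 → 1/640 → 1/800 → 1/1000.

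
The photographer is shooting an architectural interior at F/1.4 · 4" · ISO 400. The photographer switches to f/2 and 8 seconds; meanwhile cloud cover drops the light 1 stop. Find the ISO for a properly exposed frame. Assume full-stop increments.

ISO 800

Scene light: 1 stop darker.
Aperture: f/1.4 → f/2 — 1 stop stopped down (darker).
Shutter speed: 4 → 8 — 1 stop slower (brighter).
Net so far: 1 stop darker. ISO: 400 → 800.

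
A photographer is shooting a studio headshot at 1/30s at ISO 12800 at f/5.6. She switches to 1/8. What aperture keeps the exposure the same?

Shutter speed: 1/30 → 1/15 → 1/8 — 2 stops slower (brighter).
Need 2 stops darker from the aperture: f/5.6 → f/8 → f/11.

f/11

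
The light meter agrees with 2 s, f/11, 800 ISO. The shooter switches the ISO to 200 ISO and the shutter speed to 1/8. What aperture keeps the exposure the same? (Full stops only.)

f/1.4

ISO: 800 → 400 → 200 — 2 stops dropped (darker).
Shutter speed: 2 → 1 → 1/2 → 1/4 → 1/8 — 4 stops faster (darker).
Net change so far: 6 stops darker. Offset with the aperture: f/11 → f/8 → f/5.6 → f/4 → f/2.8 → f/2 → f/1.4.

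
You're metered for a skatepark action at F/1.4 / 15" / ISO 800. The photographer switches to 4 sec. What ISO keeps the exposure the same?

ISO 3200

Shutter speed: 15 → 8 → 4 — 2 stops faster (darker).
Need 2 stops brighter from the ISO: 800 → 1600 → 3200.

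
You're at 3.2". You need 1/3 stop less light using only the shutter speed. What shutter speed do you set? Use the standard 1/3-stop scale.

Shutter speed: 3.2 → 2.5 — 1/3 stop faster (darker).

2.5 s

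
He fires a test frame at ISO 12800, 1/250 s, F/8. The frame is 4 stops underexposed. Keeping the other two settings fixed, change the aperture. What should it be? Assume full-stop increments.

Underexposed by 4 stops → need 4 stops brighter.
Aperture: f/8 → f/5.6 → f/4 → f/2.8 → f/2.

f/2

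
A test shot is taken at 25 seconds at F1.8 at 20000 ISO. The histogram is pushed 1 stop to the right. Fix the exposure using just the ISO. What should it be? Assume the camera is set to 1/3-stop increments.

ISO 10000

Overexposed by 1 stop → need 1 stop darker.
ISO: 20000 → 16000 → 12800 → 10000.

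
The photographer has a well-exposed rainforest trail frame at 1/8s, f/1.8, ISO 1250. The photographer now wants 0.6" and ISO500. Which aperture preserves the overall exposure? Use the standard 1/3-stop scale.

f/2.5

Shutter speed: 1/8 → 1/6 → 1/5 → 1/4 → 0.3 → 0.4 → 0.5 → 0.6 — 2 1/3 stops slower (brighter).
ISO: 1250 → 1000 → 800 → 640 → 500 — 1 1/3 stops lower (darker).
Net change so far: 1 stop brighter. Offset with the aperture: f/1.8 → f/2 → f/2.2 → f/2.5.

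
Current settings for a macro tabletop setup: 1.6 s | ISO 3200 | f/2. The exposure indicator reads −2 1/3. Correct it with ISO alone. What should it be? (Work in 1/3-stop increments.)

ISO 16000

Underexposed by 2 1/3 stops → need 2 1/3 stops brighter.
ISO: 3200 → 4000 → 5000 → 6400 → 8000 → 10000 → 12800 → 16000.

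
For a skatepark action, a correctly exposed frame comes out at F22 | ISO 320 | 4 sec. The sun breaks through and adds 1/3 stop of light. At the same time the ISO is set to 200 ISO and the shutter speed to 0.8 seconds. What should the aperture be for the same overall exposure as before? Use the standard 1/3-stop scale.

f/9

Scene light: 1/3 stop brighter.
ISO: 320 → 250 → 200 — 2/3 stop lower (darker).
Shutter speed: 4 → 3.2 → 2.5 → 2 → 1.6 → 1.3 → 1 → 0.8 — 2 1/3 stops faster (darker).
Net so far: 2 2/3 stops darker. Aperture: f/22 → f/20 → f/18 → f/16 → f/14 → f/13 → f/11 → f/10 → f/9.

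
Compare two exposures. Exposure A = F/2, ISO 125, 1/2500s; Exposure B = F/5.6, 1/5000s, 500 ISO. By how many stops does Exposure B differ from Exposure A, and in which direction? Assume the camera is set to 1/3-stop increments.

2 stops darker

Aperture: f/2 → f/2.2 → f/2.5 → f/2.8 → f/3.2 → f/3.5 → f/4 → f/4.5 → f/5 → f/5.6 — 3 stops smaller aperture (darker).
Shutter speed: 1/2500 → 1/3200 → 1/4000 → 1/5000 — 1 stop faster (darker).
ISO: 125 → 160 → 200 → 250 → 320 → 400 → 500 — 2 stops raised (brighter).
Net: −3 −1 +2 = −2 stops.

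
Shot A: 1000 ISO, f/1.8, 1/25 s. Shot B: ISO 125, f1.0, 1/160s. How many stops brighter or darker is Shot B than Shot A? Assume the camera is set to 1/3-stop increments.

4 stops darker

Aperture: f/1.8 → f/1.6 → f/1.4 → f/1.2 → f/1.1 → f/1.0 — 1 2/3 stops opened up (brighter).
Shutter speed: 1/25 → 1/30 → 1/40 → 1/50 → 1/60 → 1/80 → 1/100 → 1/125 → 1/160 — 2 2/3 stops shorter (darker).
ISO: 1000 → 800 → 640 → 500 → 400 → 320 → 250 → 200 → 160 → 125 — 3 stops dropped (darker).
Net: +1 2/3 −2 2/3 −3 = −4 stops.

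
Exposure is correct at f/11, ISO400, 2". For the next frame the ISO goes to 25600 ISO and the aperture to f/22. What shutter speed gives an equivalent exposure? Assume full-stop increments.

ISO: 400 → 800 → 1600 → 3200 → 6400 → 12800 → 25600 — 6 stops higher (brighter).
Aperture: f/11 → f/16 → f/22 — 2 stops narrower (darker).
Net change so far: 4 stops brighter. Offset with the shutter speed: 2 → 1 → 1/2 → 1/4 → 1/8.

1/8s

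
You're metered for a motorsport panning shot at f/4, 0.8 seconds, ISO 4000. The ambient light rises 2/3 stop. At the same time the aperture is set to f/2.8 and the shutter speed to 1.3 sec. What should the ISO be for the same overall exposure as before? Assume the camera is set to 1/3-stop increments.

ISO 800

Scene light: 2/3 stop brighter.
Aperture: f/4 → f/3.5 → f/3.2 → f/2.8 — 1 stop opened up (brighter).
Shutter speed: 0.8 → 1 → 1.3 — 2/3 stop longer (brighter).
Net so far: 2 1/3 stops brighter. ISO: 4000 → 3200 → 2500 → 2000 → 1600 → 1250 → 1000 → 800.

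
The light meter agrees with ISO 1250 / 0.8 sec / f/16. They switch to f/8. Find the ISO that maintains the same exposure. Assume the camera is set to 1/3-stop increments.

Aperture: f/16 → f/14 → f/13 → f/11 → f/10 → f/9 → f/8 — 2 stops larger aperture (brighter).
Need 2 stops darker from the ISO: 1250 → 1000 → 800 → 640 → 500 → 400 → 320.

ISO 320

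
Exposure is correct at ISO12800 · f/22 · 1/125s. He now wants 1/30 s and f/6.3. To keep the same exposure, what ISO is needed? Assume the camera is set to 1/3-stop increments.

Shutter speed: 1/125 → 1/100 → 1/80 → 1/60 → 1/50 → 1/40 → 1/30 — 2 stops slower (brighter).
Aperture: f/22 → f/20 → f/18 → f/16 → f/14 → f/13 → f/11 → f/10 → f/9 → f/8 → f/7.1 → f/6.3 — 3 2/3 stops wider (brighter).
Net change so far: 5 2/3 stops brighter. Offset with the ISO: 12800 → 10000 → 8000 → 6400 → 5000 → 4000 → 3200 → 2500 → 2000 → 1600 → 1250 → 1000 → 800 → 640 → 500 → 400 → 320 → 250.

ISO 250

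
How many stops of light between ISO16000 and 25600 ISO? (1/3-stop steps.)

2/3 stop

16000 → 20000 → 25600 — count the steps: 2 third-stops = 2/3 stop.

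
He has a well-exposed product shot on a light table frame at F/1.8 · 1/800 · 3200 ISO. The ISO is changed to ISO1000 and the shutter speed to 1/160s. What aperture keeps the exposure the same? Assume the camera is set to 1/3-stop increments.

f/2.2

ISO: 3200 → 2500 → 2000 → 1600 → 1250 → 1000 — 1 2/3 stops lower (darker).
Shutter speed: 1/800 → 1/640 → 1/500 → 1/400 → 1/320 → 1/250 → 1/200 → 1/160 — 2 1/3 stops longer (brighter).
Net change so far: 2/3 stop brighter. Offset with the aperture: f/1.8 → f/2 → f/2.2.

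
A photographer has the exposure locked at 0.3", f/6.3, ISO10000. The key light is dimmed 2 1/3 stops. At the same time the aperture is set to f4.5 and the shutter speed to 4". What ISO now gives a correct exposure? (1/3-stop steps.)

ISO 2000

Scene light: 2 1/3 stops darker.
Aperture: f/6.3 → f/5.6 → f/5 → f/4.5 — 1 stop wider (brighter).
Shutter speed: 0.3 → 0.4 → 0.5 → 0.6 → 0.8 → 1 → 1.3 → 1.6 → 2 → 2.5 → 3.2 → 4 — 3 2/3 stops slower (brighter).
Net so far: 2 1/3 stops brighter. ISO: 10000 → 8000 → 6400 → 5000 → 4000 → 3200 → 2500 → 2000.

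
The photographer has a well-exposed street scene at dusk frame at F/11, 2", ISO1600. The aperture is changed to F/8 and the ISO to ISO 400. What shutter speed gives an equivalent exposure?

Aperture: f/11 → f/8 — 1 stop larger aperture (brighter).
ISO: 1600 → 800 → 400 — 2 stops lower (darker).
Net change so far: 1 stop darker. Offset with the shutter speed: 2 → 4.

4 s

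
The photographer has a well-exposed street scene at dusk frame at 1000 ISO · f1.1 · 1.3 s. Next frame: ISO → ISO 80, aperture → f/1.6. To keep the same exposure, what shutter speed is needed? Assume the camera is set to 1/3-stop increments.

ISO: 1000 → 800 → 640 → 500 → 400 → 320 → 250 → 200 → 160 → 125 → 100 → 80 — 3 2/3 stops lower (darker).
Aperture: f/1.1 → f/1.2 → f/1.4 → f/1.6 — 1 stop narrower (darker).
Net change so far: 4 2/3 stops darker. Offset with the shutter speed: 1.3 → 1.6 → 2 → 2.5 → 3.2 → 4 → 5 → 6 → 8 → 10 → 13 → 15 → 20 → 25 → 30.

30 s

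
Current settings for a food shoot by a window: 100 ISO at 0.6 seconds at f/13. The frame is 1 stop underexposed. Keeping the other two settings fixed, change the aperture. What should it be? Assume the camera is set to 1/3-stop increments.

Underexposed by 1 stop → need 1 stop brighter.
Aperture: f/13 → f/11 → f/10 → f/9.

f/9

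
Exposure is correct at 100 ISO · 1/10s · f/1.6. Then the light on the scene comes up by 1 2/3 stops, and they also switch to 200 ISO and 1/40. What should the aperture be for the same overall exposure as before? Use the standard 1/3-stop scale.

f/2

Scene light: 1 2/3 stops brighter.
ISO: 100 → 125 → 160 → 200 — 1 stop raised (brighter).
Shutter speed: 1/10 → 1/13 → 1/15 → 1/20 → 1/25 → 1/30 → 1/40 — 2 stops shorter (darker).
Net so far: 2/3 stop brighter. Aperture: f/1.6 → f/1.8 → f/2.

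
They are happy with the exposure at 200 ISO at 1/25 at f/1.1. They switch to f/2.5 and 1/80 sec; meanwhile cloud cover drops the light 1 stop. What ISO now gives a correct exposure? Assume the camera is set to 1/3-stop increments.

ISO 6400

Scene light: 1 stop darker.
Aperture: f/1.1 → f/1.2 → f/1.4 → f/1.6 → f/1.8 → f/2 → f/2.2 → f/2.5 — 2 1/3 stops narrower (darker).
Shutter speed: 1/25 → 1/30 → 1/40 → 1/50 → 1/60 → 1/80 — 1 2/3 stops shorter (darker).
Net so far: 5 stops darker. ISO: 200 → 250 → 320 → 400 → 500 → 640 → 800 → 1000 → 1250 → 1600 → 2000 → 2500 → 3200 → 4000 → 5000 → 6400.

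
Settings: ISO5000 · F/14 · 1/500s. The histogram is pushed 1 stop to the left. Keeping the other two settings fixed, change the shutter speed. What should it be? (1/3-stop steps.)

1/250s

Underexposed by 1 stop → need 1 stop brighter.
Shutter speed: 1/500 → 1/400 → 1/320 → 1/250.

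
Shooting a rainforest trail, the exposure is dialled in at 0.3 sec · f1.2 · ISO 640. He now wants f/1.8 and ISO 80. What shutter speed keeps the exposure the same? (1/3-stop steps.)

Aperture: f/1.2 → f/1.4 → f/1.6 → f/1.8 — 1 stop narrower (darker).
ISO: 640 → 500 → 400 → 320 → 250 → 200 → 160 → 125 → 100 → 80 — 3 stops dropped (darker).
Net change so far: 4 stops darker. Offset with the shutter speed: 0.3 → 0.4 → 0.5 → 0.6 → 0.8 → 1 → 1.3 → 1.6 → 2 → 2.5 → 3.2 → 4 → 5.

5 s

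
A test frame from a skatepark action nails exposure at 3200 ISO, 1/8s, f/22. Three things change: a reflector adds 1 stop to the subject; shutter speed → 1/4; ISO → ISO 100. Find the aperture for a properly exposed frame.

Scene light: 1 stop brighter.
Shutter speed: 1/8 → 1/4 — 1 stop slower (brighter).
ISO: 3200 → 1600 → 800 → 400 → 200 → 100 — 5 stops dropped (darker).
Net so far: 3 stops darker. Aperture: f/22 → f/16 → f/11 → f/8.

f/8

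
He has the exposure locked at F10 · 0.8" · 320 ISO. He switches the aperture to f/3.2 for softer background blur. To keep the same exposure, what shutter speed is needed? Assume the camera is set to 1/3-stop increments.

Aperture: f/10 → f/9 → f/8 → f/7.1 → f/6.3 → f/5.6 → f/5 → f/4.5 → f/4 → f/3.5 → f/3.2 — 3 1/3 stops opened up (brighter).
Need 3 1/3 stops darker from the shutter speed: 0.8 → 0.6 → 0.5 → 0.4 → 0.3 → 1/4 → 1/5 → 1/6 → 1/8 → 1/10 → 1/13.

1/13s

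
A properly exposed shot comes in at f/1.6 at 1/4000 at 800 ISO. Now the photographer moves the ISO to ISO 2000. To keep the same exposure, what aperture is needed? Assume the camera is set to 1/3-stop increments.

ISO: 800 → 1000 → 1250 → 1600 → 2000 — 1 1/3 stops raised (brighter).
Need 1 1/3 stops darker from the aperture: f/1.6 → f/1.8 → f/2 → f/2.2 → f/2.5.

f/2.5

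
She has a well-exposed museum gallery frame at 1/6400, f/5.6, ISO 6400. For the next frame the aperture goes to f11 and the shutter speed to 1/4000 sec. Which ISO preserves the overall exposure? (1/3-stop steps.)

Aperture: f/5.6 → f/6.3 → f/7.1 → f/8 → f/9 → f/10 → f/11 — 2 stops smaller aperture (darker).
Shutter speed: 1/6400 → 1/5000 → 1/4000 — 2/3 stop slower (brighter).
Net change so far: 1 1/3 stops darker. Offset with the ISO: 6400 → 8000 → 10000 → 12800 → 16000.

ISO 16000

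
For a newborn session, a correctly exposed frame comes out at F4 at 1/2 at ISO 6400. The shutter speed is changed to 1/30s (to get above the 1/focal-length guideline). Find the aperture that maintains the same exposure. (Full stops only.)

f/1.0

Shutter speed: 1/2 → 1/4 → 1/8 → 1/15 → 1/30 — 4 stops shorter (darker).
Need 4 stops brighter from the aperture: f/4 → f/2.8 → f/2 → f/1.4 → f/1.0.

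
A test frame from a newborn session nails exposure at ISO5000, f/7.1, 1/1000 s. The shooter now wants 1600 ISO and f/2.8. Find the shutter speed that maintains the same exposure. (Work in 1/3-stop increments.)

ISO: 5000 → 4000 → 3200 → 2500 → 2000 → 1600 — 1 2/3 stops lower (darker).
Aperture: f/7.1 → f/6.3 → f/5.6 → f/5 → f/4.5 → f/4 → f/3.5 → f/3.2 → f/2.8 — 2 2/3 stops larger aperture (brighter).
Net change so far: 1 stop brighter. Offset with the shutter speed: 1/1000 → 1/1250 → 1/1600 → 1/2000.

1/2000s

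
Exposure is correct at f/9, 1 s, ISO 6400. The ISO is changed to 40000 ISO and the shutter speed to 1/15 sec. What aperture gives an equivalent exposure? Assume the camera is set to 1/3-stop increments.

f/5.6

ISO: 6400 → 8000 → 10000 → 12800 → 16000 → 20000 → 25600 → 32000 → 40000 — 2 2/3 stops higher (brighter).
Shutter speed: 1 → 0.8 → 0.6 → 0.5 → 0.4 → 0.3 → 1/4 → 1/5 → 1/6 → 1/8 → 1/10 → 1/13 → 1/15 — 4 stops faster (darker).
Net change so far: 1 1/3 stops darker. Offset with the aperture: f/9 → f/8 → f/7.1 → f/6.3 → f/5.6.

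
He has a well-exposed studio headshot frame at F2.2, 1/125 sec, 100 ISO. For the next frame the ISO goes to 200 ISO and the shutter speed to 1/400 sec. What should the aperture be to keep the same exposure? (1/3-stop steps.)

f/1.8

ISO: 100 → 125 → 160 → 200 — 1 stop higher (brighter).
Shutter speed: 1/125 → 1/160 → 1/200 → 1/250 → 1/320 → 1/400 — 1 2/3 stops shorter (darker).
Net change so far: 2/3 stop darker. Offset with the aperture: f/2.2 → f/2 → f/1.8.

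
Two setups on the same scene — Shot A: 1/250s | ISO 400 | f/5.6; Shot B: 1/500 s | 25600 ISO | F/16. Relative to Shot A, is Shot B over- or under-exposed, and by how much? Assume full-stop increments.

Aperture: f/5.6 → f/8 → f/11 → f/16 — 3 stops smaller aperture (darker).
Shutter speed: 1/250 → 1/500 — 1 stop faster (darker).
ISO: 400 → 800 → 1600 → 3200 → 6400 → 12800 → 25600 — 6 stops higher (brighter).
Net: −3 −1 +6 = +2 stops.

2 stops brighter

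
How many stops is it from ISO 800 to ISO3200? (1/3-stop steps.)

800 → 1000 → 1250 → 1600 → 2000 → 2500 → 3200 — count the steps: 6 third-stops = 2 stops.

2 stops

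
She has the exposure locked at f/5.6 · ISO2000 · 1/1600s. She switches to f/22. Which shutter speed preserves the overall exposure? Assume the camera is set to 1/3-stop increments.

Aperture: f/5.6 → f/6.3 → f/7.1 → f/8 → f/9 → f/10 → f/11 → f/13 → f/14 → f/16 → f/18 → f/20 → f/22 — 4 stops smaller aperture (darker).
Need 4 stops brighter from the shutter speed: 1/1600 → 1/1250 → 1/1000 → 1/800 → 1/640 → 1/500 → 1/400 → 1/320 → 1/250 → 1/200 → 1/160 → 1/125 → 1/100.

1/100s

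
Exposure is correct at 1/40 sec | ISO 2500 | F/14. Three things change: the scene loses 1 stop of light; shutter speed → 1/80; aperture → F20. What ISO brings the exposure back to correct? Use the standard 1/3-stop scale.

ISO 20000

Scene light: 1 stop darker.
Shutter speed: 1/40 → 1/50 → 1/60 → 1/80 — 1 stop shorter (darker).
Aperture: f/14 → f/16 → f/18 → f/20 — 1 stop narrower (darker).
Net so far: 3 stops darker. ISO: 2500 → 3200 → 4000 → 5000 → 6400 → 8000 → 10000 → 12800 → 16000 → 20000.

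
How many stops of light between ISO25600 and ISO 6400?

2 stops

25600 → 12800 → 6400 — count the steps: 2 stops.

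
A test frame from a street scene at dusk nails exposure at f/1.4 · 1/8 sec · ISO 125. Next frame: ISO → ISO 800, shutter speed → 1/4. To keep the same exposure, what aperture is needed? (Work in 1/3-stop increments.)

ISO: 125 → 160 → 200 → 250 → 320 → 400 → 500 → 640 → 800 — 2 2/3 stops higher (brighter).
Shutter speed: 1/8 → 1/6 → 1/5 → 1/4 — 1 stop longer (brighter).
Net change so far: 3 2/3 stops brighter. Offset with the aperture: f/1.4 → f/1.6 → f/1.8 → f/2 → f/2.2 → f/2.5 → f/2.8 → f/3.2 → f/3.5 → f/4 → f/4.5 → f/5.

f/5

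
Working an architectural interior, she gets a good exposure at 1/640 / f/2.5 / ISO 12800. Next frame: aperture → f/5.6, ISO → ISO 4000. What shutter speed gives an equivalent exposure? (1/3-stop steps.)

Aperture: f/2.5 → f/2.8 → f/3.2 → f/3.5 → f/4 → f/4.5 → f/5 → f/5.6 — 2 1/3 stops narrower (darker).
ISO: 12800 → 10000 → 8000 → 6400 → 5000 → 4000 — 1 2/3 stops lower (darker).
Net change so far: 4 stops darker. Offset with the shutter speed: 1/640 → 1/500 → 1/400 → 1/320 → 1/250 → 1/200 → 1/160 → 1/125 → 1/100 → 1/80 → 1/60 → 1/50 → 1/40.

1/40s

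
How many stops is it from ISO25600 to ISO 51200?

1 stop

25600 → 51200 — count the steps: 1 stop.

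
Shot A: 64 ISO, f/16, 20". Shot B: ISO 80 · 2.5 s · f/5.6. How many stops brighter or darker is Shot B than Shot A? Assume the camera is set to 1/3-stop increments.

Aperture: f/16 → f/14 → f/13 → f/11 → f/10 → f/9 → f/8 → f/7.1 → f/6.3 → f/5.6 — 3 stops opened up (brighter).
Shutter speed: 20 → 15 → 13 → 10 → 8 → 6 → 5 → 4 → 3.2 → 2.5 — 3 stops faster (darker).
ISO: 64 → 80 — 1/3 stop higher (brighter).
Net: +3 −3 +1/3 = +1/3 stops.

1/3 stop brighter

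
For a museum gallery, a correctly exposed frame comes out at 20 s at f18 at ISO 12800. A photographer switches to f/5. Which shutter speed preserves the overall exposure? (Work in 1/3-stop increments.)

Aperture: f/18 → f/16 → f/14 → f/13 → f/11 → f/10 → f/9 → f/8 → f/7.1 → f/6.3 → f/5.6 → f/5 — 3 2/3 stops larger aperture (brighter).
Need 3 2/3 stops darker from the shutter speed: 20 → 15 → 13 → 10 → 8 → 6 → 5 → 4 → 3.2 → 2.5 → 2 → 1.6.

1.6 s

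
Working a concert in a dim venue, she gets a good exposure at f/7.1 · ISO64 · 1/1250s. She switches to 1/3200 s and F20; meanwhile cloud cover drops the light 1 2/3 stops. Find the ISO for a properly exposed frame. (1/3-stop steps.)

Scene light: 1 2/3 stops darker.
Shutter speed: 1/1250 → 1/1600 → 1/2000 → 1/2500 → 1/3200 — 1 1/3 stops shorter (darker).
Aperture: f/7.1 → f/8 → f/9 → f/10 → f/11 → f/13 → f/14 → f/16 → f/18 → f/20 — 3 stops stopped down (darker).
Net so far: 6 stops darker. ISO: 64 → 80 → 100 → 125 → 160 → 200 → 250 → 320 → 400 → 500 → 640 → 800 → 1000 → 1250 → 1600 → 2000 → 2500 → 3200 → 4000.

ISO 4000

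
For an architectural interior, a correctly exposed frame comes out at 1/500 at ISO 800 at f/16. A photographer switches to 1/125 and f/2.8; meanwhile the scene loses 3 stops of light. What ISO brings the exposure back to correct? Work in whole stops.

Scene light: 3 stops darker.
Shutter speed: 1/500 → 1/250 → 1/125 — 2 stops longer (brighter).
Aperture: f/16 → f/11 → f/8 → f/5.6 → f/4 → f/2.8 — 5 stops larger aperture (brighter).
Net so far: 4 stops brighter. ISO: 800 → 400 → 200 → 100 → 50.

ISO 50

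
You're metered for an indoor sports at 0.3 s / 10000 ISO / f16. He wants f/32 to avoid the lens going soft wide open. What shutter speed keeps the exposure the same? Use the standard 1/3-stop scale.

Aperture: f/16 → f/18 → f/20 → f/22 → f/25 → f/29 → f/32 — 2 stops stopped down (darker).
Need 2 stops brighter from the shutter speed: 0.3 → 0.4 → 0.5 → 0.6 → 0.8 → 1 → 1.3.

1.3 s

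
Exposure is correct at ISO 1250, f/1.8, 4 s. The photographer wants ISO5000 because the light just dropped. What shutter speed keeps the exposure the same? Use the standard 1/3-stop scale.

1 s

ISO: 1250 → 1600 → 2000 → 2500 → 3200 → 4000 → 5000 — 2 stops raised (brighter).
Need 2 stops darker from the shutter speed: 4 → 3.2 → 2.5 → 2 → 1.6 → 1.3 → 1.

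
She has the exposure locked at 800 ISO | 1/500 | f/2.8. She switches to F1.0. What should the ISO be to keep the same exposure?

Aperture: f/2.8 → f/2 → f/1.4 → f/1.0 — 3 stops larger aperture (brighter).
Need 3 stops darker from the ISO: 800 → 400 → 200 → 100.

ISO 100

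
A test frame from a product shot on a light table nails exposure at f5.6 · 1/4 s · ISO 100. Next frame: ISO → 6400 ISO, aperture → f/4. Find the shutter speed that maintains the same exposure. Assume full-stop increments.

1/500s

ISO: 100 → 200 → 400 → 800 → 1600 → 3200 → 6400 — 6 stops higher (brighter).
Aperture: f/5.6 → f/4 — 1 stop wider (brighter).
Net change so far: 7 stops brighter. Offset with the shutter speed: 1/4 → 1/8 → 1/15 → 1/30 → 1/60 → 1/125 → 1/250 → 1/500.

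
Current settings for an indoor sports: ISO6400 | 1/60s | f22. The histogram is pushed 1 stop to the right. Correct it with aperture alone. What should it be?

f/32

Overexposed by 1 stop → need 1 stop darker.
Aperture: f/22 → f/32.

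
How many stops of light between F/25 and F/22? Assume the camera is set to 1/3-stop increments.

1/3 stop

f/25 → f/22 — count the steps: 1 third-stops = 1/3 stop.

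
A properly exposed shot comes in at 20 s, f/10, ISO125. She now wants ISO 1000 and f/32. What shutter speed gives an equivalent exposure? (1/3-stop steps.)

25 s

ISO: 125 → 160 → 200 → 250 → 320 → 400 → 500 → 640 → 800 → 1000 — 3 stops higher (brighter).
Aperture: f/10 → f/11 → f/13 → f/14 → f/16 → f/18 → f/20 → f/22 → f/25 → f/29 → f/32 — 3 1/3 stops narrower (darker).
Net change so far: 1/3 stop darker. Offset with the shutter speed: 20 → 25.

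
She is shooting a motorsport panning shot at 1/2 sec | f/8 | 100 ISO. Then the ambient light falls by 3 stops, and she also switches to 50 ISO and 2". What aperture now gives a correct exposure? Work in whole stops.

f/4

Scene light: 3 stops darker.
ISO: 100 → 50 — 1 stop lower (darker).
Shutter speed: 1/2 → 1 → 2 — 2 stops slower (brighter).
Net so far: 2 stops darker. Aperture: f/8 → f/5.6 → f/4.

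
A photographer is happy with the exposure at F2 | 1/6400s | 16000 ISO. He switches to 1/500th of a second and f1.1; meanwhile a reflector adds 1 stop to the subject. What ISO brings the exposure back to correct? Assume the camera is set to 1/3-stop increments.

Scene light: 1 stop brighter.
Shutter speed: 1/6400 → 1/5000 → 1/4000 → 1/3200 → 1/2500 → 1/2000 → 1/1600 → 1/1250 → 1/1000 → 1/800 → 1/640 → 1/500 — 3 2/3 stops slower (brighter).
Aperture: f/2 → f/1.8 → f/1.6 → f/1.4 → f/1.2 → f/1.1 — 1 2/3 stops wider (brighter).
Net so far: 6 1/3 stops brighter. ISO: 16000 → 12800 → 10000 → 8000 → 6400 → 5000 → 4000 → 3200 → 2500 → 2000 → 1600 → 1250 → 1000 → 800 → 640 → 500 → 400 → 320 → 250 → 200.

ISO 200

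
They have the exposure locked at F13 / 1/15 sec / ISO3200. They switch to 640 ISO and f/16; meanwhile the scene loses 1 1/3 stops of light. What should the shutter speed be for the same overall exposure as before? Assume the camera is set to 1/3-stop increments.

1.3 s

Scene light: 1 1/3 stops darker.
ISO: 3200 → 2500 → 2000 → 1600 → 1250 → 1000 → 800 → 640 — 2 1/3 stops dropped (darker).
Aperture: f/13 → f/14 → f/16 — 2/3 stop narrower (darker).
Net so far: 4 1/3 stops darker. Shutter speed: 1/15 → 1/13 → 1/10 → 1/8 → 1/6 → 1/5 → 1/4 → 0.3 → 0.4 → 0.5 → 0.6 → 0.8 → 1 → 1.3.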